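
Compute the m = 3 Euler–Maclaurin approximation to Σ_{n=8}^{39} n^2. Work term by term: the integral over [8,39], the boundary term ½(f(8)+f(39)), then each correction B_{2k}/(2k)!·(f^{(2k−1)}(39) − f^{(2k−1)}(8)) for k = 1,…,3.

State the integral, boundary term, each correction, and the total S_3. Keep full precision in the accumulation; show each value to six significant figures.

S_3 ≈ 20400.0

Integral: ∫_8^39 x^2 dx = 19602.3.
Boundary: ½(f(8) + f(39)) = ½(64.0000 + 1521.00) = 792.500.
Integral + boundary = 20394.8.
k=1: B_{2}/(2)! × [f^{(1)}(39) − f^{(1)}(8)] = 1/12 × (78.0000 − 16.0000) = 5.16667.
After k=1: 20400.0.
k=2: B_{4}/(4)! × [f^{(3)}(39) − f^{(3)}(8)] = −1/720 × (0.00000 − 0.00000) = 0.00000.
After k=2: 20400.0.
k=3: B_{6}/(6)! × [f^{(5)}(39) − f^{(5)}(8)] = 1/30240 × (0.00000 − 0.00000) = 0.00000.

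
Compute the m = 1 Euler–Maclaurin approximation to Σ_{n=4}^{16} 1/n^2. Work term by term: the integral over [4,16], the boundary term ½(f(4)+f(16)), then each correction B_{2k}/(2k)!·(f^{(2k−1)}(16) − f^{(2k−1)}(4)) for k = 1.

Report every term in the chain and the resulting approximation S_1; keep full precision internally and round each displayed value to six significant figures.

S_1 ≈ 0.223267

The integral term ∫_4^16 1/x^2 dx = 0.187500.
½[f(4) + f(16)] = ½[0.0625000 + 0.00390625] = 0.0332031.
So far: 0.220703.
Order-1 term: 1/12 · (-0.000488281 − (-0.0312500)) = 0.00256348.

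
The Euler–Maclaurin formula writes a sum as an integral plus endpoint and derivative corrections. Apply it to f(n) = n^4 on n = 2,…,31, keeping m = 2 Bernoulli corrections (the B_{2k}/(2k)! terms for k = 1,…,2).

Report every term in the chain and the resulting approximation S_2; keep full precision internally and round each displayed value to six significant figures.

S_2 ≈ 6.19752e+06

The integral term ∫_2^31 x^4 dx = 5.72582e+06.
Endpoint term: (f(2) + f(31))/2 = (16.0000 + 923521)/2 = 461768.
So far: 6.18759e+06.
k=1: B_{2}/(2)! × [f^{(1)}(31) − f^{(1)}(2)] = 1/12 × (119164 − 32.0000) = 9927.67.
After k=1: 6.19752e+06.
k=2: B_{4}/(4)! × [f^{(3)}(31) − f^{(3)}(2)] = −1/720 × (744.000 − 48.0000) = -0.966667.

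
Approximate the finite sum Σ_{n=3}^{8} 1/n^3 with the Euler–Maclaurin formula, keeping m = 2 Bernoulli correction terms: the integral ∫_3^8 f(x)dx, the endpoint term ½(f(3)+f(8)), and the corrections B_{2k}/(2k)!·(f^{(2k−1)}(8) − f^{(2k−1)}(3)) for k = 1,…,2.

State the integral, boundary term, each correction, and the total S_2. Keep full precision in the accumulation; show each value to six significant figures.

The integral term ∫_3^8 1/x^3 dx = 0.0477431.
½[f(3) + f(8)] = ½[0.0370370 + 0.00195312] = 0.0194951.
So far: 0.0672381.
Correction k=1: B_{2}/2! · (f^{(1)}(8) − f^{(1)}(3)) = 1/12 · (-0.000732422 − (-0.0370370)) = 0.00302538.
Running total after k=1: 0.0702635.
Correction k=2: B_{4}/4! · (f^{(3)}(8) − f^{(3)}(3)) = −1/720 · (-0.000228882 − (-0.0823045)) = -0.000113994.

S_2 ≈ 0.0701495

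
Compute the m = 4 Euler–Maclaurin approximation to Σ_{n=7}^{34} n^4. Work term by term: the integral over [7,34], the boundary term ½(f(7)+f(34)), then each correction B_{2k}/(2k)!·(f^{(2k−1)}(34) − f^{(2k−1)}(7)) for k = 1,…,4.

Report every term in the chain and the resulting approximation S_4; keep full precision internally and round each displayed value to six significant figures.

Integral: ∫_7^34 x^4 dx = 9.08372e+06.
Boundary: ½(f(7) + f(34)) = ½(2401.00 + 1.33634e+06) = 669368.
So far: 9.75309e+06.
Correction k=1: B_{2}/2! · (f^{(1)}(34) − f^{(1)}(7)) = 1/12 · (157216 − 1372.00) = 12987.0.
After k=1: 9.76608e+06.
Correction k=2: B_{4}/4! · (f^{(3)}(34) − f^{(3)}(7)) = −1/720 · (816.000 − 168.000) = -0.900000.
After k=2: 9.76608e+06.
Correction k=3: B_{6}/6! · (f^{(5)}(34) − f^{(5)}(7)) = 1/30240 · (0.00000 − 0.00000) = 0.00000.
After k=3: 9.76608e+06.
Correction k=4: B_{8}/8! · (f^{(7)}(34) − f^{(7)}(7)) = −1/1209600 · (0.00000 − 0.00000) = 0.00000.

S_4 ≈ 9.76608e+06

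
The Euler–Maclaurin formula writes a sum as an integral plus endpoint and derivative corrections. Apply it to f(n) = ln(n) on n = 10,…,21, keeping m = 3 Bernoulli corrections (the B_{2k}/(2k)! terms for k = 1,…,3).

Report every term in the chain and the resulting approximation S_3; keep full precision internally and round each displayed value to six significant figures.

S_3 ≈ 32.5783

The integral term ∫_10^21 ln(x) dx = 29.9091.
Endpoint term: (f(10) + f(21))/2 = (2.30259 + 3.04452)/2 = 2.67355.
Running total after boundary: 32.5827.
Order-1 term: 1/12 · (0.0476190 − 0.100000) = -0.00436508.
Running total after k=1: 32.5783.
Order-2 term: −1/720 · (0.000215959 − 0.00200000) = 2.47783e-06.
Running total after k=2: 32.5783.
Order-3 term: 1/30240 · (5.87645e-06 − 0.000240000) = -7.74218e-09.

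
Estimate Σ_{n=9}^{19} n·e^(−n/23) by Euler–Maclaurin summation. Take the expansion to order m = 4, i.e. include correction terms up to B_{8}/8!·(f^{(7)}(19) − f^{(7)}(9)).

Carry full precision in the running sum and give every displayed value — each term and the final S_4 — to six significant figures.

The integral term ∫_9^19 x·e^(−x/23) dx = 74.7892.
Boundary: ½(f(9) + f(19)) = ½(6.08557 + 8.31742) = 7.20149.
So far: 81.9907.
Correction k=1: B_{2}/2! · (f^{(1)}(19) − f^{(1)}(9)) = 1/12 · (0.0761320 − 0.411584) = -0.0279544.
Running total after k=1: 81.9627.
Correction k=2: B_{4}/4! · (f^{(3)}(19) − f^{(3)}(9)) = −1/720 · (0.00179896 − 0.00333447) = 2.13265e-06.
Running total after k=2: 81.9627.
Correction k=3: B_{6}/6! · (f^{(5)}(19) − f^{(5)}(9)) = 1/30240 · (6.52931e-06 − 1.11359e-05) = -1.52334e-10.
Running total after k=3: 81.9627.
Correction k=4: B_{8}/8! · (f^{(7)}(19) − f^{(7)}(9)) = −1/1209600 · (1.82570e-08 − 3.01861e-08) = 9.86208e-15.

S_4 ≈ 81.9627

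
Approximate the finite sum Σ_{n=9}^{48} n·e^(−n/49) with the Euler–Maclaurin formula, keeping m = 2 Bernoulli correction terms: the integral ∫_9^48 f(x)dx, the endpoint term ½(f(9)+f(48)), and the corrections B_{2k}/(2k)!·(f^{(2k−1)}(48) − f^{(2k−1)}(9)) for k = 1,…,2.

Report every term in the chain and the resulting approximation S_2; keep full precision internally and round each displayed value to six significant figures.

S_2 ≈ 593.252

∫_9^48 x·e^(−x/49) dx evaluates to 580.552.
Boundary: ½(f(9) + f(48)) = ½(7.48987 + 18.0223) = 12.7561.
So far: 593.308.
Order-1 term: 1/12 · (0.00766254 − 0.679353) = -0.0559742.
Partial sum through k=1: 593.252.
Order-2 term: −1/720 · (0.000315948 − 0.000976163) = 9.16966e-07.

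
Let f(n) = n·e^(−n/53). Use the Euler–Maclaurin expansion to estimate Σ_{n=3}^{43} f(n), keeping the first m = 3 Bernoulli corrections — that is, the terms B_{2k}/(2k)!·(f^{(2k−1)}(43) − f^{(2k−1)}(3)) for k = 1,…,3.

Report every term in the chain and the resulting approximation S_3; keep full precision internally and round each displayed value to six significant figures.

Integral: ∫_3^43 x·e^(−x/53) dx = 544.216.
Endpoint term: (f(3) + f(43))/2 = (2.83491 + 19.1036)/2 = 10.9693.
So far: 555.185.
Order-1 term: 1/12 · (0.0838247 − 0.891480) = -0.0673046.
Partial sum through k=1: 555.118.
Order-2 term: −1/720 · (0.000346161 − 0.000990180) = 8.94471e-07.
Partial sum through k=2: 555.118.
Order-3 term: 1/30240 · (2.35842e-07 − 5.92024e-07) = -1.17785e-11.

S_3 ≈ 555.118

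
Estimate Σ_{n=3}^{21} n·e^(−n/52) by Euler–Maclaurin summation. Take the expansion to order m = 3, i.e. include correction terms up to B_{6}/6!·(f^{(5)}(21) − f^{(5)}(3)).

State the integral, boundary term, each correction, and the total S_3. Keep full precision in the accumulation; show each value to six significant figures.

The integral term ∫_3^21 x·e^(−x/52) dx = 164.902.
½[f(3) + f(21)] = ½[2.83182 + 14.0227] = 8.42725.
So far: 173.330.
Order-1 term: 1/12 · (0.398080 − 0.889482) = -0.0409502.
Partial sum through k=1: 173.289.
Order-2 term: −1/720 · (0.000641114 − 0.00102713) = 5.36134e-07.
Partial sum through k=2: 173.289.
Order-3 term: 1/30240 · (4.19752e-07 − 6.38059e-07) = -7.21914e-12.

S_3 ≈ 173.289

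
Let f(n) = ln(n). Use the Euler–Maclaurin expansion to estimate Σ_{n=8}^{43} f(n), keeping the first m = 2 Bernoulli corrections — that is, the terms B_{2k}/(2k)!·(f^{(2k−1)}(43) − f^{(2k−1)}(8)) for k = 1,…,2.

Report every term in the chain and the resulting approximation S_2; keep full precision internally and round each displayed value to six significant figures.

∫_8^43 ln(x) dx evaluates to 110.096.
½[f(8) + f(43)] = ½[2.07944 + 3.76120] = 2.92032.
So far: 113.016.
k=1: B_{2}/(2)! × [f^{(1)}(43) − f^{(1)}(8)] = 1/12 × (0.0232558 − 0.125000) = -0.00847868.
Partial sum through k=1: 113.008.
k=2: B_{4}/(4)! × [f^{(3)}(43) − f^{(3)}(8)] = −1/720 × (2.51550e-05 − 0.00390625) = 5.39041e-06.

S_2 ≈ 113.008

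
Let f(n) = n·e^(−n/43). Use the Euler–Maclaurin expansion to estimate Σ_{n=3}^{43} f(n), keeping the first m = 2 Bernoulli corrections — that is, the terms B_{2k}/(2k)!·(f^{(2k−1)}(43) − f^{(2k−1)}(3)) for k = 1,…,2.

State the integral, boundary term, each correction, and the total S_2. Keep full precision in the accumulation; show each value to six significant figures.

S_2 ≈ 493.522

The integral term ∫_3^43 x·e^(−x/43) dx = 484.286.
½[f(3) + f(43)] = ½[2.79783 + 15.8188] = 9.30832.
So far: 493.594.
Correction k=1: B_{2}/2! · (f^{(1)}(43) − f^{(1)}(3)) = 1/12 · (0.00000 − 0.867545) = -0.0722954.
Running total after k=1: 493.522.
Correction k=2: B_{4}/4! · (f^{(3)}(43) − f^{(3)}(3)) = −1/720 · (0.000397923 − 0.00147797) = 1.50007e-06.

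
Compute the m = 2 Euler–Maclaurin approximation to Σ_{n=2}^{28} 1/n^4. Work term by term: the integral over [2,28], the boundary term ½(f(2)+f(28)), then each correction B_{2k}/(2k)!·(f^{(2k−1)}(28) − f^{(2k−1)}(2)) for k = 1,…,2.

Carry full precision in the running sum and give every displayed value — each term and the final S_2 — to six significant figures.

The integral term ∫_2^28 1/x^4 dx = 0.0416515.
Boundary: ½(f(2) + f(28)) = ½(0.0625000 + 1.62693e-06) = 0.0312508.
Running total after boundary: 0.0729023.
Order-1 term: 1/12 · (-2.32418e-07 − (-0.125000)) = 0.0104166.
Partial sum through k=1: 0.0833189.
Order-2 term: −1/720 · (-8.89355e-09 − (-0.937500)) = -0.00130208.

S_2 ≈ 0.0820169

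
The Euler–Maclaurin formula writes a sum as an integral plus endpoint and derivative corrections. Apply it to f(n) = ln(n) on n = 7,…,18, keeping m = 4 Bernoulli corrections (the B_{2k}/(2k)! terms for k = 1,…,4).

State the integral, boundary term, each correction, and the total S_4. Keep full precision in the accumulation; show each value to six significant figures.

∫_7^18 ln(x) dx evaluates to 27.4053.
½[f(7) + f(18)] = ½[1.94591 + 2.89037] = 2.41814.
So far: 29.8235.
Correction k=1: B_{2}/2! · (f^{(1)}(18) − f^{(1)}(7)) = 1/12 · (0.0555556 − 0.142857) = -0.00727513.
Running total after k=1: 29.8162.
Correction k=2: B_{4}/4! · (f^{(3)}(18) − f^{(3)}(7)) = −1/720 · (0.000342936 − 0.00583090) = 7.62218e-06.
Running total after k=2: 29.8162.
Correction k=3: B_{6}/6! · (f^{(5)}(18) − f^{(5)}(7)) = 1/30240 · (1.27013e-05 − 0.00142798) = -4.68014e-08.
Running total after k=3: 29.8162.
Correction k=4: B_{8}/8! · (f^{(7)}(18) − f^{(7)}(7)) = −1/1209600 · (1.17605e-06 − 0.000874271) = 7.21805e-10.

S_4 ≈ 29.8162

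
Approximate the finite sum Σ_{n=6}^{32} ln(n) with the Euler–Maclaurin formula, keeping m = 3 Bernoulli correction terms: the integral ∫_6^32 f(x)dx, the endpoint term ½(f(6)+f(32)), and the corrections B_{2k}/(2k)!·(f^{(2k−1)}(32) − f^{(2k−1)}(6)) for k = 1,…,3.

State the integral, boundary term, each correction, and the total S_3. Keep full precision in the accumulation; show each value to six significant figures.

S_3 ≈ 76.7705

∫_6^32 ln(x) dx evaluates to 74.1530.
Endpoint term: (f(6) + f(32))/2 = (1.79176 + 3.46574)/2 = 2.62875.
So far: 76.7817.
Order-1 term: 1/12 · (0.0312500 − 0.166667) = -0.0112847.
Partial sum through k=1: 76.7705.
Order-2 term: −1/720 · (6.10352e-05 − 0.00925926) = 1.27753e-05.
Partial sum through k=2: 76.7705.
Order-3 term: 1/30240 · (7.15256e-07 − 0.00308642) = -1.02040e-07.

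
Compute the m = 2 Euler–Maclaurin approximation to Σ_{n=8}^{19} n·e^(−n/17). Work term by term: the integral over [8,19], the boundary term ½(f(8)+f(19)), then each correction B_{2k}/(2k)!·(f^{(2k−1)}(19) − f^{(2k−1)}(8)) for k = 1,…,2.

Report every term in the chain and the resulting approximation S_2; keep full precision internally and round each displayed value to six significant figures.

S_2 ≈ 70.8909

Integral: ∫_8^19 x·e^(−x/17) dx = 65.3161.
Boundary: ½(f(8) + f(19)) = ½(4.99708 + 6.21392) = 5.60550.
Integral + boundary = 70.9216.
k=1: B_{2}/(2)! × [f^{(1)}(19) − f^{(1)}(8)] = 1/12 × (-0.0384763 − 0.330689) = -0.0307638.
After k=1: 70.8909.
k=2: B_{4}/(4)! × [f^{(3)}(19) − f^{(3)}(8)] = −1/720 × (0.00213017 − 0.00546698) = 4.63446e-06.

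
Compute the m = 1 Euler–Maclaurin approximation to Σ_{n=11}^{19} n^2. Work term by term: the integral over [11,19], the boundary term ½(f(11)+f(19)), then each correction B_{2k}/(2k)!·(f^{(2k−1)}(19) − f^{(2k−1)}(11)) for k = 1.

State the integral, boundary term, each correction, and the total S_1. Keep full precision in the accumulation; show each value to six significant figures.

The integral term ∫_11^19 x^2 dx = 1842.67.
½[f(11) + f(19)] = ½[121.000 + 361.000] = 241.000.
So far: 2083.67.
Correction k=1: B_{2}/2! · (f^{(1)}(19) − f^{(1)}(11)) = 1/12 · (38.0000 − 22.0000) = 1.33333.

S_1 ≈ 2085.00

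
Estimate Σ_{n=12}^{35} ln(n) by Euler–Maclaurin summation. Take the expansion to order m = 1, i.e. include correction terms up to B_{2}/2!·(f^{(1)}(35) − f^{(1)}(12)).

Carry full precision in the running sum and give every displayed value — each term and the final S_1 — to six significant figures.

The integral term ∫_12^35 ln(x) dx = 71.6183.
Endpoint term: (f(12) + f(35))/2 = (2.48491 + 3.55535)/2 = 3.02013.
Integral + boundary = 74.6384.
Order-1 term: 1/12 · (0.0285714 − 0.0833333) = -0.00456349.

S_1 ≈ 74.6339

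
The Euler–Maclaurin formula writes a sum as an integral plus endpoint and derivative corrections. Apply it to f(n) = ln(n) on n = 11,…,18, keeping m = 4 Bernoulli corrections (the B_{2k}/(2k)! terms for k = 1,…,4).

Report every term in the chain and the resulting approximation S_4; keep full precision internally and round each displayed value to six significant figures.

S_4 ≈ 21.2910

The integral term ∫_11^18 ln(x) dx = 18.6498.
Endpoint term: (f(11) + f(18))/2 = (2.39790 + 2.89037)/2 = 2.64413.
Running total after boundary: 21.2940.
k=1: B_{2}/(2)! × [f^{(1)}(18) − f^{(1)}(11)] = 1/12 × (0.0555556 − 0.0909091) = -0.00294613.
Partial sum through k=1: 21.2910.
k=2: B_{4}/(4)! × [f^{(3)}(18) − f^{(3)}(11)] = −1/720 × (0.000342936 − 0.00150263) = 1.61069e-06.
Partial sum through k=2: 21.2910.
k=3: B_{6}/(6)! × [f^{(5)}(18) − f^{(5)}(11)] = 1/30240 × (1.27013e-05 − 0.000149021) = -4.50793e-09.
Partial sum through k=3: 21.2910.
k=4: B_{8}/(8)! × [f^{(7)}(18) − f^{(7)}(11)] = −1/1209600 × (1.17605e-06 − 3.69474e-05) = 2.95729e-11.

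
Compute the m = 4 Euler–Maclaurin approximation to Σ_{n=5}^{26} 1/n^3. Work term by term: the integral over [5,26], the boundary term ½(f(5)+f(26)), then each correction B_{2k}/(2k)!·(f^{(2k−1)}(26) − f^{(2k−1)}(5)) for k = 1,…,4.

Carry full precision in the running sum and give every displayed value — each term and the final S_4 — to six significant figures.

S_4 ≈ 0.0236831

The integral term ∫_5^26 1/x^3 dx = 0.0192604.
Boundary: ½(f(5) + f(26)) = ½(0.00800000 + 5.68958e-05) = 0.00402845.
So far: 0.0232888.
Order-1 term: 1/12 · (-6.56490e-06 − (-0.00480000)) = 0.000399453.
Running total after k=1: 0.0236883.
Order-2 term: −1/720 · (-1.94228e-07 − (-0.00384000)) = -5.33306e-06.
Running total after k=2: 0.0236829.
Order-3 term: 1/30240 · (-1.20674e-08 − (-0.00645120)) = 2.13333e-07.
Running total after k=3: 0.0236831.
Order-4 term: −1/1209600 · (-1.28529e-09 − (-0.0185795)) = -1.53600e-08.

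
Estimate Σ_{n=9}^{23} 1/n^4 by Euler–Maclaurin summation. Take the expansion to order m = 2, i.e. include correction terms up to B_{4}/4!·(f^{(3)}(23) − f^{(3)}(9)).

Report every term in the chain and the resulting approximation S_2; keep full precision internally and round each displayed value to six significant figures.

S_2 ≈ 0.000513404

The integral term ∫_9^23 1/x^4 dx = 0.000429851.
Endpoint term: (f(9) + f(23))/2 = (0.000152416 + 3.57346e-06)/2 = 7.79946e-05.
So far: 0.000507845.
Order-1 term: 1/12 · (-6.21471e-07 − (-6.77404e-05)) = 5.59324e-06.
After k=1: 0.000513439.
Order-2 term: −1/720 · (-3.52441e-08 − (-2.50890e-05)) = -3.47969e-08.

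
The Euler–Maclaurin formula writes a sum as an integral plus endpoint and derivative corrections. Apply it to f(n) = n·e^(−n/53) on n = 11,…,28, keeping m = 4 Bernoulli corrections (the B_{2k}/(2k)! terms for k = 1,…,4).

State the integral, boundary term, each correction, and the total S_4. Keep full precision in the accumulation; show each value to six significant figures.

Integral: ∫_11^28 x·e^(−x/53) dx = 225.078.
Endpoint term: (f(11) + f(28))/2 = (8.93832 + 16.5089)/2 = 12.7236.
Running total after boundary: 237.802.
Order-1 term: 1/12 · (0.278116 − 0.643927) = -0.0304843.
After k=1: 237.772.
Order-2 term: −1/720 · (0.000518806 − 0.000807788) = 4.01364e-07.
After k=2: 237.772.
Order-3 term: 1/30240 · (3.34141e-07 − 4.93535e-07) = -5.27094e-12.
After k=3: 237.772.
Order-4 term: −1/1209600 · (1.72157e-10 − 2.49020e-10) = 6.35445e-17.

S_4 ≈ 237.772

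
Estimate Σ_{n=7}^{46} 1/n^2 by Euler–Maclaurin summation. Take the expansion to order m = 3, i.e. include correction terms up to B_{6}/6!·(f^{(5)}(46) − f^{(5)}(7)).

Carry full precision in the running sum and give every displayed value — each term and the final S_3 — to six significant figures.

∫_7^46 1/x^2 dx evaluates to 0.121118.
½[f(7) + f(46)] = ½[0.0204082 + 0.000472590] = 0.0104404.
So far: 0.131558.
k=1: B_{2}/(2)! × [f^{(1)}(46) − f^{(1)}(7)] = 1/12 × (-2.05474e-05 − (-0.00583090)) = 0.000484196.
After k=1: 0.132043.
k=2: B_{4}/(4)! × [f^{(3)}(46) − f^{(3)}(7)] = −1/720 × (-1.16526e-07 − (-0.00142798)) = -1.98314e-06.
After k=2: 0.132041.
k=3: B_{6}/(6)! × [f^{(5)}(46) − f^{(5)}(7)] = 1/30240 × (-1.65207e-09 − (-0.000874271)) = 2.89110e-08.

S_3 ≈ 0.132041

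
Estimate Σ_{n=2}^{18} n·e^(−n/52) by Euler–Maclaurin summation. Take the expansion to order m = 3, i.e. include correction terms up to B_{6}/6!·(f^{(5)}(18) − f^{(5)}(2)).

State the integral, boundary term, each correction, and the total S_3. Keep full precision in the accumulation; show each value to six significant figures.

S_3 ≈ 134.392

Integral: ∫_2^18 x·e^(−x/52) dx = 127.101.
½[f(2) + f(18)] = ½[1.92454 + 12.7333] = 7.32890.
Integral + boundary = 134.430.
Order-1 term: 1/12 · (0.462533 − 0.925258) = -0.0385604.
Running total after k=1: 134.392.
Order-2 term: −1/720 · (0.000694283 − 0.00105392) = 4.99494e-07.
Running total after k=2: 134.392.
Order-3 term: 1/30240 · (4.50263e-07 − 6.52979e-07) = -6.70359e-12.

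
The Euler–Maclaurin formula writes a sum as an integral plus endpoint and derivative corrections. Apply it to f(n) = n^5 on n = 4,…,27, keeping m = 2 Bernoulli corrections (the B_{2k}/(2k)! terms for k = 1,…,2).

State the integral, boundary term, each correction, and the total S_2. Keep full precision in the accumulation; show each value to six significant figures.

The integral term ∫_4^27 x^5 dx = 6.45694e+07.
Endpoint term: (f(4) + f(27))/2 = (1024.00 + 1.43489e+07)/2 = 7.17497e+06.
So far: 7.17444e+07.
k=1: B_{2}/(2)! × [f^{(1)}(27) − f^{(1)}(4)] = 1/12 × (2.65720e+06 − 1280.00) = 221327.
After k=1: 7.19657e+07.
k=2: B_{4}/(4)! × [f^{(3)}(27) − f^{(3)}(4)] = −1/720 × (43740.0 − 960.000) = -59.4167.

S_2 ≈ 7.19656e+07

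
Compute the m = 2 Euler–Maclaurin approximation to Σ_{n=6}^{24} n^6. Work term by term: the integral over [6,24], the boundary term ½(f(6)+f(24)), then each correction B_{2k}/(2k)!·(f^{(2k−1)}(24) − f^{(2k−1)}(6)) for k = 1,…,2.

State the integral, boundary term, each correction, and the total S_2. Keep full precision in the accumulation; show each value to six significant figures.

The integral term ∫_6^24 x^6 dx = 6.55170e+08.
Endpoint term: (f(6) + f(24))/2 = (46656.0 + 1.91103e+08)/2 = 9.55748e+07.
So far: 7.50745e+08.
k=1: B_{2}/(2)! × [f^{(1)}(24) − f^{(1)}(6)] = 1/12 × (4.77757e+07 − 46656.0) = 3.97742e+06.
Running total after k=1: 7.54722e+08.
k=2: B_{4}/(4)! × [f^{(3)}(24) − f^{(3)}(6)] = −1/720 × (1.65888e+06 − 25920.0) = -2268.00.

S_2 ≈ 7.54720e+08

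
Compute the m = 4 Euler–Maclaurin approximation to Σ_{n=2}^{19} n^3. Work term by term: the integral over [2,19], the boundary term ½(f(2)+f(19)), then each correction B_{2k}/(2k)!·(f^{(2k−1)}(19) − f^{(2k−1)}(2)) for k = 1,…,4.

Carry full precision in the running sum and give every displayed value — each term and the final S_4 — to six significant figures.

S_4 ≈ 36099.0

The integral term ∫_2^19 x^3 dx = 32576.2.
Boundary: ½(f(2) + f(19)) = ½(8.00000 + 6859.00) = 3433.50.
Running total after boundary: 36009.8.
k=1: B_{2}/(2)! × [f^{(1)}(19) − f^{(1)}(2)] = 1/12 × (1083.00 − 12.0000) = 89.2500.
Partial sum through k=1: 36099.0.
k=2: B_{4}/(4)! × [f^{(3)}(19) − f^{(3)}(2)] = −1/720 × (6.00000 − 6.00000) = 0.00000.
Partial sum through k=2: 36099.0.
k=3: B_{6}/(6)! × [f^{(5)}(19) − f^{(5)}(2)] = 1/30240 × (0.00000 − 0.00000) = 0.00000.
Partial sum through k=3: 36099.0.
k=4: B_{8}/(8)! × [f^{(7)}(19) − f^{(7)}(2)] = −1/1209600 × (0.00000 − 0.00000) = 0.00000.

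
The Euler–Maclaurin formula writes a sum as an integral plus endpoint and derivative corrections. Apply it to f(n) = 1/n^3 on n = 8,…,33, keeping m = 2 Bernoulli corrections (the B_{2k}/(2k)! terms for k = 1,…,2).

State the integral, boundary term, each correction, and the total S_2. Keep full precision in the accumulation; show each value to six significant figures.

S_2 ≈ 0.00840435

∫_8^33 1/x^3 dx evaluates to 0.00735336.
½[f(8) + f(33)] = ½[0.00195312 + 2.78265e-05] = 0.000990476.
Integral + boundary = 0.00834384.
k=1: B_{2}/(2)! × [f^{(1)}(33) − f^{(1)}(8)] = 1/12 × (-2.52968e-06 − (-0.000732422)) = 6.08243e-05.
After k=1: 0.00840466.
k=2: B_{4}/(4)! × [f^{(3)}(33) − f^{(3)}(8)] = −1/720 × (-4.64588e-08 − (-0.000228882)) = -3.17827e-07.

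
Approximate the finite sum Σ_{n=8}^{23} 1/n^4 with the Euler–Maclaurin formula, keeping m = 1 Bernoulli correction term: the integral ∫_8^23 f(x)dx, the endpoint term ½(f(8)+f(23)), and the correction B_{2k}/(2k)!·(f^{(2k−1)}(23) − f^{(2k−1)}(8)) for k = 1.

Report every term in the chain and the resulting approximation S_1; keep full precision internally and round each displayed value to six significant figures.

S_1 ≈ 0.000757623

Integral: ∫_8^23 1/x^4 dx = 0.000623645.
Endpoint term: (f(8) + f(23))/2 = (0.000244141 + 3.57346e-06)/2 = 0.000123857.
Integral + boundary = 0.000747502.
Correction k=1: B_{2}/2! · (f^{(1)}(23) − f^{(1)}(8)) = 1/12 · (-6.21471e-07 − (-0.000122070)) = 1.01207e-05.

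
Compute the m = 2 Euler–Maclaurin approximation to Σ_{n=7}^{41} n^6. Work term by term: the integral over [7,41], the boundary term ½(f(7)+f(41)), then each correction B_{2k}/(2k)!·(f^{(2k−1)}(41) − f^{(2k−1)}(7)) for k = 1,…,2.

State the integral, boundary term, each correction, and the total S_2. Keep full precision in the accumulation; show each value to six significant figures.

Integral: ∫_7^41 x^6 dx = 2.78219e+10.
½[f(7) + f(41)] = ½[117649 + 4.75010e+09] = 2.37511e+09.
Integral + boundary = 3.01970e+10.
Correction k=1: B_{2}/2! · (f^{(1)}(41) − f^{(1)}(7)) = 1/12 · (6.95137e+08 − 100842) = 5.79197e+07.
Partial sum through k=1: 3.02550e+10.
Correction k=2: B_{4}/4! · (f^{(3)}(41) − f^{(3)}(7)) = −1/720 · (8.27052e+06 − 41160.0) = -11429.7.

S_2 ≈ 3.02549e+10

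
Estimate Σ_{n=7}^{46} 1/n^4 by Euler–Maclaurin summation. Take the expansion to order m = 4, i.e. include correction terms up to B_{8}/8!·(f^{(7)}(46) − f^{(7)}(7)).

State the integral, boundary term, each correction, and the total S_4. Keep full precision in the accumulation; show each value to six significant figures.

S_4 ≈ 0.00119639

Integral: ∫_7^46 1/x^4 dx = 0.000968393.
Boundary: ½(f(7) + f(46)) = ½(0.000416493 + 2.23341e-07) = 0.000208358.
So far: 0.00117675.
Order-1 term: 1/12 · (-1.94210e-08 − (-0.000237996)) = 1.98314e-05.
Running total after k=1: 0.00119658.
Order-2 term: −1/720 · (-2.75345e-10 − (-0.000145712)) = -2.02377e-07.
Running total after k=2: 0.00119638.
Order-3 term: 1/30240 · (-7.28700e-12 − (-0.000166528)) = 5.50687e-09.
Running total after k=3: 0.00119639.
Order-4 term: −1/1209600 · (-3.09939e-13 − (-0.000305868)) = -2.52867e-10.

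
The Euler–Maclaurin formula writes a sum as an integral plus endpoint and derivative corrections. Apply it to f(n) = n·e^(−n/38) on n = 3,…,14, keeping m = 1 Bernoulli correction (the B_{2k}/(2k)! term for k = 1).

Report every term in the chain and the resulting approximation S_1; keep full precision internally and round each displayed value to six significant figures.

S_1 ≈ 78.8765

∫_3^14 x·e^(−x/38) dx evaluates to 72.6821.
Endpoint term: (f(3) + f(14))/2 = (2.77227 + 9.68556)/2 = 6.22891.
Integral + boundary = 78.9111.
Correction k=1: B_{2}/2! · (f^{(1)}(14) − f^{(1)}(3)) = 1/12 · (0.436943 − 0.851134) = -0.0345160.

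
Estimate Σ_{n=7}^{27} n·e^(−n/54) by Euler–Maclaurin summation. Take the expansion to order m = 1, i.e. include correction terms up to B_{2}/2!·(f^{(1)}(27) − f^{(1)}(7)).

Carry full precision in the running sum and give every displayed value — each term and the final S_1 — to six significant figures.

S_1 ≈ 251.777

The integral term ∫_7^27 x·e^(−x/54) dx = 240.553.
Endpoint term: (f(7) + f(27))/2 = (6.14894 + 16.3763)/2 = 11.2626.
So far: 251.815.
Correction k=1: B_{2}/2! · (f^{(1)}(27) − f^{(1)}(7)) = 1/12 · (0.303265 − 0.764551) = -0.0384405.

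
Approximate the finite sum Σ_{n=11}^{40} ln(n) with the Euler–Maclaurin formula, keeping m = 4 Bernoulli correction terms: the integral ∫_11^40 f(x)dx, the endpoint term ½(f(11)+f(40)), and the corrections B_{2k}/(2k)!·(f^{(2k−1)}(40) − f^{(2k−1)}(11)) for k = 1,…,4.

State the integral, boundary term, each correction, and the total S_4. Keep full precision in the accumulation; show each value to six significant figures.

S_4 ≈ 95.2162

The integral term ∫_11^40 ln(x) dx = 92.1783.
½[f(11) + f(40)] = ½[2.39790 + 3.68888] = 3.04339.
Integral + boundary = 95.2217.
k=1: B_{2}/(2)! × [f^{(1)}(40) − f^{(1)}(11)] = 1/12 × (0.0250000 − 0.0909091) = -0.00549242.
Running total after k=1: 95.2162.
k=2: B_{4}/(4)! × [f^{(3)}(40) − f^{(3)}(11)] = −1/720 × (3.12500e-05 − 0.00150263) = 2.04358e-06.
Running total after k=2: 95.2162.
k=3: B_{6}/(6)! × [f^{(5)}(40) − f^{(5)}(11)] = 1/30240 × (2.34375e-07 − 0.000149021) = -4.92020e-09.
Running total after k=3: 95.2162.
k=4: B_{8}/(8)! × [f^{(7)}(40) − f^{(7)}(11)] = −1/1209600 × (4.39453e-09 − 3.69474e-05) = 3.05415e-11.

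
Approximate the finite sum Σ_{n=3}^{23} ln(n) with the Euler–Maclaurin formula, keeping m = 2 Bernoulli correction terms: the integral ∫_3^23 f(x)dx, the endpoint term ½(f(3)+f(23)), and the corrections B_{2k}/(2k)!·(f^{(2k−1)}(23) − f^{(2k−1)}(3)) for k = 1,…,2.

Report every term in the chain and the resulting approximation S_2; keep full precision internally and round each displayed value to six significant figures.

The integral term ∫_3^23 ln(x) dx = 48.8205.
Boundary: ½(f(3) + f(23)) = ½(1.09861 + 3.13549) = 2.11705.
So far: 50.9376.
k=1: B_{2}/(2)! × [f^{(1)}(23) − f^{(1)}(3)] = 1/12 × (0.0434783 − 0.333333) = -0.0241546.
Running total after k=1: 50.9134.
k=2: B_{4}/(4)! × [f^{(3)}(23) − f^{(3)}(3)] = −1/720 × (0.000164379 − 0.0740741) = 0.000102652.

S_2 ≈ 50.9135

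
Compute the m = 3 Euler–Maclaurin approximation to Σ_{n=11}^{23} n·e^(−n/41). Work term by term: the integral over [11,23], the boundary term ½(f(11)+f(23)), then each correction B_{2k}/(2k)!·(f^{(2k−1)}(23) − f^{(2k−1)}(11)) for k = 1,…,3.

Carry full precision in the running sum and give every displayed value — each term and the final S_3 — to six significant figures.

S_3 ≈ 143.658

∫_11^23 x·e^(−x/41) dx evaluates to 132.915.
Boundary: ½(f(11) + f(23)) = ½(8.41152 + 13.1250) = 10.7683.
Integral + boundary = 143.683.
Correction k=1: B_{2}/2! · (f^{(1)}(23) − f^{(1)}(11)) = 1/12 · (0.250530 − 0.559525) = -0.0257496.
Partial sum through k=1: 143.658.
Correction k=2: B_{4}/4! · (f^{(3)}(23) − f^{(3)}(11)) = −1/720 · (0.000827980 − 0.00124265) = 5.75929e-07.
Partial sum through k=2: 143.658.
Correction k=3: B_{6}/6! · (f^{(5)}(23) − f^{(5)}(11)) = 1/30240 · (8.96445e-07 − 1.28046e-06) = -1.26988e-11.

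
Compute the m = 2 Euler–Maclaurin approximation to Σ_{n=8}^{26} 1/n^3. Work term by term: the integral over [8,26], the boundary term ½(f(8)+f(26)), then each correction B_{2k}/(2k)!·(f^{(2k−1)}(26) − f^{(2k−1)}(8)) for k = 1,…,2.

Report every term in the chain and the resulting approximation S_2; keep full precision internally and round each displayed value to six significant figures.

Integral: ∫_8^26 1/x^3 dx = 0.00707286.
Endpoint term: (f(8) + f(26))/2 = (0.00195312 + 5.68958e-05)/2 = 0.00100501.
So far: 0.00807787.
k=1: B_{2}/(2)! × [f^{(1)}(26) − f^{(1)}(8)] = 1/12 × (-6.56490e-06 − (-0.000732422)) = 6.04881e-05.
After k=1: 0.00813835.
k=2: B_{4}/(4)! × [f^{(3)}(26) − f^{(3)}(8)] = −1/720 × (-1.94228e-07 − (-0.000228882)) = -3.17622e-07.

S_2 ≈ 0.00813804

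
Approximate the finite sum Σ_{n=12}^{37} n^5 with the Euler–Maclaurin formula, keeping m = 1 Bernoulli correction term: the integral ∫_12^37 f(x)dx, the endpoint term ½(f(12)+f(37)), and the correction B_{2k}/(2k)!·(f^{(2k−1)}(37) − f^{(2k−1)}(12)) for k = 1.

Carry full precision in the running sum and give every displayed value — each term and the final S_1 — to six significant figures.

S_1 ≈ 4.62692e+08

∫_12^37 x^5 dx evaluates to 4.27123e+08.
½[f(12) + f(37)] = ½[248832 + 6.93440e+07] = 3.47964e+07.
So far: 4.61920e+08.
Order-1 term: 1/12 · (9.37080e+06 − 103680) = 772260.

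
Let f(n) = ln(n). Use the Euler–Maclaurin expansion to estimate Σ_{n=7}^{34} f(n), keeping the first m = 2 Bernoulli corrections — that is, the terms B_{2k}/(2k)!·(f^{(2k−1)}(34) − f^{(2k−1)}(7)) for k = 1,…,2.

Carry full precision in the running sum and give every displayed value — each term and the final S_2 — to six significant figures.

S_2 ≈ 82.0016

The integral term ∫_7^34 ln(x) dx = 79.2749.
½[f(7) + f(34)] = ½[1.94591 + 3.52636] = 2.73614.
Integral + boundary = 82.0110.
k=1: B_{2}/(2)! × [f^{(1)}(34) − f^{(1)}(7)] = 1/12 × (0.0294118 − 0.142857) = -0.00945378.
Running total after k=1: 82.0016.
k=2: B_{4}/(4)! × [f^{(3)}(34) − f^{(3)}(7)] = −1/720 × (5.08854e-05 − 0.00583090) = 8.02780e-06.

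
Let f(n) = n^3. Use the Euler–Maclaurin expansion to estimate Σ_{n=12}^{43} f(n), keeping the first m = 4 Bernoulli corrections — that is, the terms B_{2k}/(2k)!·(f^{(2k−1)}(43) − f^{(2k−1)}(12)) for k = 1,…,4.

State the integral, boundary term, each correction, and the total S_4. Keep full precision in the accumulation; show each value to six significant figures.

S_4 ≈ 890560

∫_12^43 x^3 dx evaluates to 849516.
Endpoint term: (f(12) + f(43))/2 = (1728.00 + 79507.0)/2 = 40617.5.
Running total after boundary: 890134.
Order-1 term: 1/12 · (5547.00 − 432.000) = 426.250.
Partial sum through k=1: 890560.
Order-2 term: −1/720 · (6.00000 − 6.00000) = 0.00000.
Partial sum through k=2: 890560.
Order-3 term: 1/30240 · (0.00000 − 0.00000) = 0.00000.
Partial sum through k=3: 890560.
Order-4 term: −1/1209600 · (0.00000 − 0.00000) = 0.00000.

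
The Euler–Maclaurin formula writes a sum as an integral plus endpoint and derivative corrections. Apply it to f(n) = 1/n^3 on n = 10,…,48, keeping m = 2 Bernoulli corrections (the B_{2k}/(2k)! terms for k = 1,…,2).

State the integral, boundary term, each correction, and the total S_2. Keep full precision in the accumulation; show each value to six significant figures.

∫_10^48 1/x^3 dx evaluates to 0.00478299.
Endpoint term: (f(10) + f(48))/2 = (0.00100000 + 9.04225e-06)/2 = 0.000504521.
So far: 0.00528751.
k=1: B_{2}/(2)! × [f^{(1)}(48) − f^{(1)}(10)] = 1/12 × (-5.65140e-07 − (-0.000300000)) = 2.49529e-05.
After k=1: 0.00531246.
k=2: B_{4}/(4)! × [f^{(3)}(48) − f^{(3)}(10)] = −1/720 × (-4.90573e-09 − (-6.00000e-05)) = -8.33265e-08.

S_2 ≈ 0.00531238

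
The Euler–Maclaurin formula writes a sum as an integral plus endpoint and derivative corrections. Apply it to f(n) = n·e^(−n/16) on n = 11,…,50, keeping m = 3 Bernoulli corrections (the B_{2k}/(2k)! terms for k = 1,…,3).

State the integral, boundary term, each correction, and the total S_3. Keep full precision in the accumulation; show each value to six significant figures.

S_3 ≈ 174.669

Integral: ∫_11^50 x·e^(−x/16) dx = 170.826.
Boundary: ½(f(11) + f(50)) = ½(5.53115 + 2.19685) = 3.86400.
So far: 174.690.
Order-1 term: 1/12 · (-0.0933660 − 0.157135) = -0.0208751.
After k=1: 174.669.
Order-2 term: −1/720 · (-2.14536e-05 − 0.00454218) = 6.33838e-06.
After k=2: 174.669.
Order-3 term: 1/30240 · (1.25705e-06 − 3.30881e-05) = -1.05261e-09.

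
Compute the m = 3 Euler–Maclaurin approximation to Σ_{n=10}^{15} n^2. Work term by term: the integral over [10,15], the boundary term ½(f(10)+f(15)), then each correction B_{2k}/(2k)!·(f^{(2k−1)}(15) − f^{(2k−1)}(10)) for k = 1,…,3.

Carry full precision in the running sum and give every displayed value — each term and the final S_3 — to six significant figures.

∫_10^15 x^2 dx evaluates to 791.667.
½[f(10) + f(15)] = ½[100.000 + 225.000] = 162.500.
So far: 954.167.
Order-1 term: 1/12 · (30.0000 − 20.0000) = 0.833333.
After k=1: 955.000.
Order-2 term: −1/720 · (0.00000 − 0.00000) = 0.00000.
After k=2: 955.000.
Order-3 term: 1/30240 · (0.00000 − 0.00000) = 0.00000.

S_3 ≈ 955.000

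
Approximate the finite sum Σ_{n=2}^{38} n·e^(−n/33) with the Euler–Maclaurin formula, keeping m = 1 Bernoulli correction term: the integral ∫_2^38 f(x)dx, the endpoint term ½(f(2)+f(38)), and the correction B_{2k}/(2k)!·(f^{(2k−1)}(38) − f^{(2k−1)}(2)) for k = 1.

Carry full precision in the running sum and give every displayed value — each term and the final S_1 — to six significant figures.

S_1 ≈ 353.193

The integral term ∫_2^38 x·e^(−x/33) dx = 346.322.
Boundary: ½(f(2) + f(38)) = ½(1.88239 + 12.0140) = 6.94818.
Integral + boundary = 353.270.
k=1: B_{2}/(2)! × [f^{(1)}(38) − f^{(1)}(2)] = 1/12 × (-0.0479026 − 0.884152) = -0.0776712.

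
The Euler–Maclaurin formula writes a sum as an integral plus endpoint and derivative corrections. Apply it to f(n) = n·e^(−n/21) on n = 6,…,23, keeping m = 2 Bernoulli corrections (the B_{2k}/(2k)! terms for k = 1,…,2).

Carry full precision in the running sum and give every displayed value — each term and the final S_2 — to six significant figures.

S_2 ≈ 123.100

The integral term ∫_6^23 x·e^(−x/21) dx = 117.047.
Endpoint term: (f(6) + f(23))/2 = (4.50886 + 7.69258)/2 = 6.10072.
Running total after boundary: 123.147.
k=1: B_{2}/(2)! × [f^{(1)}(23) − f^{(1)}(6)] = 1/12 × (-0.0318533 − 0.536769) = -0.0473852.
Partial sum through k=1: 123.100.
k=2: B_{4}/(4)! × [f^{(3)}(23) − f^{(3)}(6)] = −1/720 × (0.00144460 − 0.00462522) = 4.41754e-06.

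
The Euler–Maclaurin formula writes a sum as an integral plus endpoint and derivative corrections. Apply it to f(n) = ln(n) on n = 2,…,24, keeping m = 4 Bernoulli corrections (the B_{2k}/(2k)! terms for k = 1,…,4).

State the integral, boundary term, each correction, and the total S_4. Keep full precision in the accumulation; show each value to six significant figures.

Integral: ∫_2^24 ln(x) dx = 52.8870.
Endpoint term: (f(2) + f(24))/2 = (0.693147 + 3.17805)/2 = 1.93560.
So far: 54.8226.
Order-1 term: 1/12 · (0.0416667 − 0.500000) = -0.0381944.
Partial sum through k=1: 54.7844.
Order-2 term: −1/720 · (0.000144676 − 0.250000) = 0.000347021.
Partial sum through k=2: 54.7848.
Order-3 term: 1/30240 · (3.01408e-06 − 0.750000) = -2.48015e-05.
Partial sum through k=3: 54.7847.
Order-4 term: −1/1209600 · (1.56983e-07 − 5.62500) = 4.65030e-06.

S_4 ≈ 54.7847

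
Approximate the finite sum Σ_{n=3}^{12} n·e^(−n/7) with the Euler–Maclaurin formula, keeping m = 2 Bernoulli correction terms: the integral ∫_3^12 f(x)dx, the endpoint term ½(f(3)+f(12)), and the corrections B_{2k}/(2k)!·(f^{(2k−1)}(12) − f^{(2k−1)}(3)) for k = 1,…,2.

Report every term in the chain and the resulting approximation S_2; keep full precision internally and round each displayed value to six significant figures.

S_2 ≈ 23.6645

Integral: ∫_3^12 x·e^(−x/7) dx = 21.6485.
½[f(3) + f(12)] = ½[1.95432 + 2.16111] = 2.05771.
So far: 23.7062.
k=1: B_{2}/(2)! × [f^{(1)}(12) − f^{(1)}(3)] = 1/12 × (-0.128637 − 0.372251) = -0.0417407.
Partial sum through k=1: 23.6644.
k=2: B_{4}/(4)! × [f^{(3)}(12) − f^{(3)}(3)] = −1/720 × (0.00472545 − 0.0341863) = 4.09178e-05.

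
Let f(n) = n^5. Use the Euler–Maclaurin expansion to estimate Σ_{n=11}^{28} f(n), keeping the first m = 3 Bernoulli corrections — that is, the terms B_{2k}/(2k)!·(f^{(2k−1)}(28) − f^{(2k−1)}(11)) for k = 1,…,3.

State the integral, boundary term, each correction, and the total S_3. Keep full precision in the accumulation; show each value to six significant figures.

S_3 ≈ 8.89555e+07

The integral term ∫_11^28 x^5 dx = 8.00198e+07.
½[f(11) + f(28)] = ½[161051 + 1.72104e+07] = 8.68571e+06.
Integral + boundary = 8.87055e+07.
Order-1 term: 1/12 · (3.07328e+06 − 73205.0) = 250006.
Running total after k=1: 8.89555e+07.
Order-2 term: −1/720 · (47040.0 − 7260.00) = -55.2500.
Running total after k=2: 8.89555e+07.
Order-3 term: 1/30240 · (120.000 − 120.000) = 0.00000.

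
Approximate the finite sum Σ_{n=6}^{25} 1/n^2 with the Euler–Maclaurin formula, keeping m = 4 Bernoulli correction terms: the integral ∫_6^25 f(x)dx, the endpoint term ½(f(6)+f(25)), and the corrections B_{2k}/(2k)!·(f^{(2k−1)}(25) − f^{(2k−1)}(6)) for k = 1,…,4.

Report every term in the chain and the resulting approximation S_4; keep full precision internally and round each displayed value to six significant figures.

The integral term ∫_6^25 1/x^2 dx = 0.126667.
Endpoint term: (f(6) + f(25))/2 = (0.0277778 + 0.00160000)/2 = 0.0146889.
Running total after boundary: 0.141356.
Order-1 term: 1/12 · (-0.000128000 − (-0.00925926)) = 0.000760938.
Running total after k=1: 0.142116.
Order-2 term: −1/720 · (-2.45760e-06 − (-0.00308642)) = -4.28328e-06.
Running total after k=2: 0.142112.
Order-3 term: 1/30240 · (-1.17965e-07 − (-0.00257202)) = 8.50496e-08.
Running total after k=3: 0.142112.
Order-4 term: −1/1209600 · (-1.05696e-08 − (-0.00400091)) = -3.30763e-09.

S_4 ≈ 0.142112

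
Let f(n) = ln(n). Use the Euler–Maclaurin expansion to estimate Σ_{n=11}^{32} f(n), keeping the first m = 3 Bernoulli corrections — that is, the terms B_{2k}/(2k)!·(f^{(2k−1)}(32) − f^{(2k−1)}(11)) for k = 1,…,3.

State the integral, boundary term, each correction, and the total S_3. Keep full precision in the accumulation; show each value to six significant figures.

Integral: ∫_11^32 ln(x) dx = 63.5267.
Endpoint term: (f(11) + f(32))/2 = (2.39790 + 3.46574)/2 = 2.93182.
Running total after boundary: 66.4585.
Order-1 term: 1/12 · (0.0312500 − 0.0909091) = -0.00497159.
Running total after k=1: 66.4535.
Order-2 term: −1/720 · (6.10352e-05 − 0.00150263) = 2.00221e-06.
Running total after k=2: 66.4535.
Order-3 term: 1/30240 · (7.15256e-07 − 0.000149021) = -4.90429e-09.

S_3 ≈ 66.4535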